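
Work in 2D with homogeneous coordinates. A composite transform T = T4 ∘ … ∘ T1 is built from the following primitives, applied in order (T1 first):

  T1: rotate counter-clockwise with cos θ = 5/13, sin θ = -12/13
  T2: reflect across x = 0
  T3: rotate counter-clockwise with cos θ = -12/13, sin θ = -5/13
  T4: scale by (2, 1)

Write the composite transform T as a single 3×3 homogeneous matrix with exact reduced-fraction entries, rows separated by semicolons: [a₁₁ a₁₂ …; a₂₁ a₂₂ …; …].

T = [0 2 0; 1 0 0; 0 0 1]

T1 = [5/13 12/13 0; -12/13 5/13 0; 0 0 1]
T2·T1 = [-5/13 -12/13 0; -12/13 5/13 0; 0 0 1]
T3·…·T1 = [0 1 0; 1 0 0; 0 0 1]
T4·…·T1 = [0 2 0; 1 0 0; 0 0 1]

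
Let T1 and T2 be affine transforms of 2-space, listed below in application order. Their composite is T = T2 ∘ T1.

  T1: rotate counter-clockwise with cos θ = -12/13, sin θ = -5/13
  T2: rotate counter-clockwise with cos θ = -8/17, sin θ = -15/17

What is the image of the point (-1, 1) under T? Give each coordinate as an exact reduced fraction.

T(p) = (-241/221, -199/221)

T1 rotate counter-clockwise with cos θ = -12/13, sin θ = -5/13: (-1, 1) → (17/13, -7/13)
T2 rotate counter-clockwise with cos θ = -8/17, sin θ = -15/17: (17/13, -7/13) → (-241/221, -199/221)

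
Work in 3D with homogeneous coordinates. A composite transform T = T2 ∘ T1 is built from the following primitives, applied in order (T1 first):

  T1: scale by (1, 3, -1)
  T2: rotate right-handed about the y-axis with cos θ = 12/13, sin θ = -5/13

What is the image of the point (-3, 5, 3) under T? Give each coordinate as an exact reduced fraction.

T1 scale by (1, 3, -1): (-3, 5, 3) → (-3, 15, -3)
T2 rotate right-handed about the y-axis with cos θ = 12/13, sin θ = -5/13: (-3, 15, -3) → (-21/13, 15, -51/13)

T(p) = (-21/13, 15, -51/13)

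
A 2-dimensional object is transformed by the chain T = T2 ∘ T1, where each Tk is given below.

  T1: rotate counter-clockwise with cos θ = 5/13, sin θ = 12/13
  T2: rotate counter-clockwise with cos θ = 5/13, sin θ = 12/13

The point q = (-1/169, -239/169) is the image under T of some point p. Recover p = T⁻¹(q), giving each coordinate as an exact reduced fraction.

p = (-1, 1)

T1 = [5/13 -12/13 0; 12/13 5/13 0; 0 0 1]
T2·T1 = [-119/169 -120/169 0; 120/169 -119/169 0; 0 0 1]
det M = 1; M⁻¹ = [-119/169 120/169 0; -120/169 -119/169 0; 0 0 1]
M⁻¹ · (-1/169, -239/169)ᵀ = (-1, 1)ᵀ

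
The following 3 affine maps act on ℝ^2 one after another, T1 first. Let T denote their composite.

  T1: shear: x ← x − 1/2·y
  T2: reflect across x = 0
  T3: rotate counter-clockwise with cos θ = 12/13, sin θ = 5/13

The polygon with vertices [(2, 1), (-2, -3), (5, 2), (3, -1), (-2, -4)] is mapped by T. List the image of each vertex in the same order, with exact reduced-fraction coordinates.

image vertices: (-23/13, 9/26), (21/13, -67/26), (-58/13, 4/13), (-37/13, -59/26), (20/13, -48/13)

T1 shear: x ← x − 1/2·y: (2, 1) → (3/2, 1); (-2, -3) → (-1/2, -3); (5, 2) → (4, 2); (3, -1) → (7/2, -1); (-2, -4) → (0, -4)
T2 reflect across x = 0: (3/2, 1) → (-3/2, 1); (-1/2, -3) → (1/2, -3); (4, 2) → (-4, 2); (7/2, -1) → (-7/2, -1); (0, -4) → (0, -4)
T3 rotate counter-clockwise with cos θ = 12/13, sin θ = 5/13: (-3/2, 1) → (-23/13, 9/26); (1/2, -3) → (21/13, -67/26); (-4, 2) → (-58/13, 4/13); (-7/2, -1) → (-37/13, -59/26); (0, -4) → (20/13, -48/13)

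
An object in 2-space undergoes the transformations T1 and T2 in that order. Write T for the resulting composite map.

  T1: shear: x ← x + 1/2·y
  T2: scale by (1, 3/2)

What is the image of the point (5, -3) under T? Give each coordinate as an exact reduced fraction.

T1 shear: x ← x + 1/2·y: (5, -3) → (7/2, -3)
T2 scale by (1, 3/2): (7/2, -3) → (7/2, -9/2)

T(p) = (7/2, -9/2)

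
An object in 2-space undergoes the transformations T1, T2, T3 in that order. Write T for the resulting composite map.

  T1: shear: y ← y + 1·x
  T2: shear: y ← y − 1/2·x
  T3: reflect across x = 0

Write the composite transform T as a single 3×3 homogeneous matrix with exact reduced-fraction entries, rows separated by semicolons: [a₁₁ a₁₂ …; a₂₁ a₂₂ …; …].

T1 = [1 0 0; 1 1 0; 0 0 1]
T2·T1 = [1 0 0; 1/2 1 0; 0 0 1]
T3·…·T1 = [-1 0 0; 1/2 1 0; 0 0 1]

T = [-1 0 0; 1/2 1 0; 0 0 1]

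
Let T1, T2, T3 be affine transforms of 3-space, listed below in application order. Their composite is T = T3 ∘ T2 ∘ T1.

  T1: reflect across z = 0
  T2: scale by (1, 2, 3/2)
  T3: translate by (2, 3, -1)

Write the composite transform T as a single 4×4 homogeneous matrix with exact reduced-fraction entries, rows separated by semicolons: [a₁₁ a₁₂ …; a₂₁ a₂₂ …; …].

T = [1 0 0 2; 0 2 0 3; 0 0 -3/2 -1; 0 0 0 1]

T1 = [1 0 0 0; 0 1 0 0; 0 0 -1 0; 0 0 0 1]
T2·T1 = [1 0 0 0; 0 2 0 0; 0 0 -3/2 0; 0 0 0 1]
T3·…·T1 = [1 0 0 2; 0 2 0 3; 0 0 -3/2 -1; 0 0 0 1]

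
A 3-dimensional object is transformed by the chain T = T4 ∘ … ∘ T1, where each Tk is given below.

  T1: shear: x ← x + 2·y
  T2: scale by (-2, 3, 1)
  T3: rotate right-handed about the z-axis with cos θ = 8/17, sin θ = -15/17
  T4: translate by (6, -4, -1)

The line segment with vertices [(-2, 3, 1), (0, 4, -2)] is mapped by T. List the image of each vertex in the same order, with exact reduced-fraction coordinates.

T1 shear: x ← x + 2·y: (-2, 3, 1) → (4, 3, 1); (0, 4, -2) → (8, 4, -2)
T2 scale by (-2, 3, 1): (4, 3, 1) → (-8, 9, 1); (8, 4, -2) → (-16, 12, -2)
T3 rotate right-handed about the z-axis with cos θ = 8/17, sin θ = -15/17: (-8, 9, 1) → (71/17, 192/17, 1); (-16, 12, -2) → (52/17, 336/17, -2)
T4 translate by (6, -4, -1): (71/17, 192/17, 1) → (173/17, 124/17, 0); (52/17, 336/17, -2) → (154/17, 268/17, -3)

image vertices: (173/17, 124/17, 0), (154/17, 268/17, -3)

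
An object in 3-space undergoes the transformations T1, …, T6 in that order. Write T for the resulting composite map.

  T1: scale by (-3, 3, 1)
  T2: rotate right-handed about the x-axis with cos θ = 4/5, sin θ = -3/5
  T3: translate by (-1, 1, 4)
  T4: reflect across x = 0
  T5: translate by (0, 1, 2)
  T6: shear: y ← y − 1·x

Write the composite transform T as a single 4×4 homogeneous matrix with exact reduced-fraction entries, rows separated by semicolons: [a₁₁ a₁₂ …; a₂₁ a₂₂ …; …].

T1 = [-3 0 0 0; 0 3 0 0; 0 0 1 0; 0 0 0 1]
T2·T1 = [-3 0 0 0; 0 12/5 3/5 0; 0 -9/5 4/5 0; 0 0 0 1]
T3·…·T1 = [-3 0 0 -1; 0 12/5 3/5 1; 0 -9/5 4/5 4; 0 0 0 1]
T4·…·T1 = [3 0 0 1; 0 12/5 3/5 1; 0 -9/5 4/5 4; 0 0 0 1]
T5·…·T1 = [3 0 0 1; 0 12/5 3/5 2; 0 -9/5 4/5 6; 0 0 0 1]
T6·…·T1 = [3 0 0 1; -3 12/5 3/5 1; 0 -9/5 4/5 6; 0 0 0 1]

T = [3 0 0 1; -3 12/5 3/5 1; 0 -9/5 4/5 6; 0 0 0 1]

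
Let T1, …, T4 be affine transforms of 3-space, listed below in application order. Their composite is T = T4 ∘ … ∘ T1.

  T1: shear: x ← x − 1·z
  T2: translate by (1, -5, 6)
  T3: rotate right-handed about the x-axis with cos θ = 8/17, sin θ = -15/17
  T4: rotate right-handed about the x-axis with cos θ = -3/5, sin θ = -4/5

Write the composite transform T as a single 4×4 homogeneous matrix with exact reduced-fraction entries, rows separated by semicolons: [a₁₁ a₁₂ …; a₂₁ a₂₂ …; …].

T = [1 0 -1 1; 0 -84/85 -13/85 342/85; 0 13/85 -84/85 -569/85; 0 0 0 1]

T1 = [1 0 -1 0; 0 1 0 0; 0 0 1 0; 0 0 0 1]
T2·T1 = [1 0 -1 1; 0 1 0 -5; 0 0 1 6; 0 0 0 1]
T3·…·T1 = [1 0 -1 1; 0 8/17 15/17 50/17; 0 -15/17 8/17 123/17; 0 0 0 1]
T4·…·T1 = [1 0 -1 1; 0 -84/85 -13/85 342/85; 0 13/85 -84/85 -569/85; 0 0 0 1]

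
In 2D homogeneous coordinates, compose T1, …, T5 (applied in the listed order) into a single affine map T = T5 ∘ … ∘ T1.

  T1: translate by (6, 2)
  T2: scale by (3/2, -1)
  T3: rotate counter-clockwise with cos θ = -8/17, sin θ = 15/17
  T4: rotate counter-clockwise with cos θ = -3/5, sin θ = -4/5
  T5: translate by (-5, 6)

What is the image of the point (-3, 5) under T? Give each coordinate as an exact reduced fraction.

T1 translate by (6, 2): (-3, 5) → (3, 7)
T2 scale by (3/2, -1): (3, 7) → (9/2, -7)
T3 rotate counter-clockwise with cos θ = -8/17, sin θ = 15/17: (9/2, -7) → (69/17, 247/34)
T4 rotate counter-clockwise with cos θ = -3/5, sin θ = -4/5: (69/17, 247/34) → (287/85, -1293/170)
T5 translate by (-5, 6): (287/85, -1293/170) → (-138/85, -273/170)

T(p) = (-138/85, -273/170)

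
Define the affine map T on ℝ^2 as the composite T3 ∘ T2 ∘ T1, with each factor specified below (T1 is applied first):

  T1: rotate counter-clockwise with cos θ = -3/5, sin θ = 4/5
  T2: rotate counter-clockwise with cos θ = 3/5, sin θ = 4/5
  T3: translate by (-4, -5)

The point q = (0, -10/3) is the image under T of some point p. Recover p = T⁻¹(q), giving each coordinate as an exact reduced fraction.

T1 = [-3/5 -4/5 0; 4/5 -3/5 0; 0 0 1]
T2·T1 = [-1 0 0; 0 -1 0; 0 0 1]
T3·…·T1 = [-1 0 -4; 0 -1 -5; 0 0 1]
det M = 1; M⁻¹ = [-1 0 -4; 0 -1 -5; 0 0 1]
M⁻¹ · (0, -10/3)ᵀ = (-4, -5/3)ᵀ

p = (-4, -5/3)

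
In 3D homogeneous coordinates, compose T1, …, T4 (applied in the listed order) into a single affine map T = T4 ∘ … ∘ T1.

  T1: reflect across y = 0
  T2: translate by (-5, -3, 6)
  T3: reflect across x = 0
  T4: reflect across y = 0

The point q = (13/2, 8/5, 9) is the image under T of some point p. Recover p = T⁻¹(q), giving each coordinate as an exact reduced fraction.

T1 = [1 0 0 0; 0 -1 0 0; 0 0 1 0; 0 0 0 1]
T2·T1 = [1 0 0 -5; 0 -1 0 -3; 0 0 1 6; 0 0 0 1]
T3·…·T1 = [-1 0 0 5; 0 -1 0 -3; 0 0 1 6; 0 0 0 1]
T4·…·T1 = [-1 0 0 5; 0 1 0 3; 0 0 1 6; 0 0 0 1]
det M = -1; M⁻¹ = [-1 0 0 5; 0 1 0 -3; 0 0 1 -6; 0 0 0 1]
M⁻¹ · (13/2, 8/5, 9)ᵀ = (-3/2, -7/5, 3)ᵀ

p = (-3/2, -7/5, 3)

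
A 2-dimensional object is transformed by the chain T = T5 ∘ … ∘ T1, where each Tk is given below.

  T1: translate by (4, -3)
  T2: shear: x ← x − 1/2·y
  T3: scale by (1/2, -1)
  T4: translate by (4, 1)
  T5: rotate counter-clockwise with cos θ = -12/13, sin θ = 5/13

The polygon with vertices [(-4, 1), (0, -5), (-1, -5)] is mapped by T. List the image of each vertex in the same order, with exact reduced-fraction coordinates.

T1 translate by (4, -3): (-4, 1) → (0, -2); (0, -5) → (4, -8); (-1, -5) → (3, -8)
T2 shear: x ← x − 1/2·y: (0, -2) → (1, -2); (4, -8) → (8, -8); (3, -8) → (7, -8)
T3 scale by (1/2, -1): (1, -2) → (1/2, 2); (8, -8) → (4, 8); (7, -8) → (7/2, 8)
T4 translate by (4, 1): (1/2, 2) → (9/2, 3); (4, 8) → (8, 9); (7/2, 8) → (15/2, 9)
T5 rotate counter-clockwise with cos θ = -12/13, sin θ = 5/13: (9/2, 3) → (-69/13, -27/26); (8, 9) → (-141/13, -68/13); (15/2, 9) → (-135/13, -141/26)

image vertices: (-69/13, -27/26), (-141/13, -68/13), (-135/13, -141/26)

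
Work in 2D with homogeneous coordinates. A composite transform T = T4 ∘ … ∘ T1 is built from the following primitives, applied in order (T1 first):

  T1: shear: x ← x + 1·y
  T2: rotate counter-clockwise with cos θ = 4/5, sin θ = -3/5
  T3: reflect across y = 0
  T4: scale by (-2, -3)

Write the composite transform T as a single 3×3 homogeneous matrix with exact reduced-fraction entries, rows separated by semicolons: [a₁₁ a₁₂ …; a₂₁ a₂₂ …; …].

T1 = [1 1 0; 0 1 0; 0 0 1]
T2·T1 = [4/5 7/5 0; -3/5 1/5 0; 0 0 1]
T3·…·T1 = [4/5 7/5 0; 3/5 -1/5 0; 0 0 1]
T4·…·T1 = [-8/5 -14/5 0; -9/5 3/5 0; 0 0 1]

T = [-8/5 -14/5 0; -9/5 3/5 0; 0 0 1]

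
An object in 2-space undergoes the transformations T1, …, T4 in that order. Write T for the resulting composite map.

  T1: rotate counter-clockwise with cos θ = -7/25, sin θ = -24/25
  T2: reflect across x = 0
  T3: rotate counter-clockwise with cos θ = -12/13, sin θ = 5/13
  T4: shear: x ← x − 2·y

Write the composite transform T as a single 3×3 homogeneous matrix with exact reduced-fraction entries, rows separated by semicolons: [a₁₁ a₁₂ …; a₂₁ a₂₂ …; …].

T1 = [-7/25 24/25 0; -24/25 -7/25 0; 0 0 1]
T2·T1 = [7/25 -24/25 0; -24/25 -7/25 0; 0 0 1]
T3·…·T1 = [36/325 323/325 0; 323/325 -36/325 0; 0 0 1]
T4·…·T1 = [-122/65 79/65 0; 323/325 -36/325 0; 0 0 1]

T = [-122/65 79/65 0; 323/325 -36/325 0; 0 0 1]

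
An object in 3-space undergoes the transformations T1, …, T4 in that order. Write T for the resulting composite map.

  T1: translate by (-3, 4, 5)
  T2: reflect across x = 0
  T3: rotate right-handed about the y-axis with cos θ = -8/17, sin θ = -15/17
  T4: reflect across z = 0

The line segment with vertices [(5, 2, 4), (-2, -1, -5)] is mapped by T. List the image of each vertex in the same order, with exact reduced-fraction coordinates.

T1 translate by (-3, 4, 5): (5, 2, 4) → (2, 6, 9); (-2, -1, -5) → (-5, 3, 0)
T2 reflect across x = 0: (2, 6, 9) → (-2, 6, 9); (-5, 3, 0) → (5, 3, 0)
T3 rotate right-handed about the y-axis with cos θ = -8/17, sin θ = -15/17: (-2, 6, 9) → (-7, 6, -6); (5, 3, 0) → (-40/17, 3, 75/17)
T4 reflect across z = 0: (-7, 6, -6) → (-7, 6, 6); (-40/17, 3, 75/17) → (-40/17, 3, -75/17)

image vertices: (-7, 6, 6), (-40/17, 3, -75/17)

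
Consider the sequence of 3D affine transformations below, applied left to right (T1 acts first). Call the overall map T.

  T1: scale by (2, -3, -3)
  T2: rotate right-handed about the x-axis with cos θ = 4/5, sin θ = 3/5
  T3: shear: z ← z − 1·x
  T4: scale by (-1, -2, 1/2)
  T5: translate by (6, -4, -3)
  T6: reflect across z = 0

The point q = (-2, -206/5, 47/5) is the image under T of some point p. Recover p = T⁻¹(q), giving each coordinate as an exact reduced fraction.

p = (4, -4, 5)

T1 = [2 0 0 0; 0 -3 0 0; 0 0 -3 0; 0 0 0 1]
T2·T1 = [2 0 0 0; 0 -12/5 9/5 0; 0 -9/5 -12/5 0; 0 0 0 1]
T3·…·T1 = [2 0 0 0; 0 -12/5 9/5 0; -2 -9/5 -12/5 0; 0 0 0 1]
T4·…·T1 = [-2 0 0 0; 0 24/5 -18/5 0; -1 -9/10 -6/5 0; 0 0 0 1]
T5·…·T1 = [-2 0 0 6; 0 24/5 -18/5 -4; -1 -9/10 -6/5 -3; 0 0 0 1]
T6·…·T1 = [-2 0 0 6; 0 24/5 -18/5 -4; 1 9/10 6/5 3; 0 0 0 1]
det M = -18; M⁻¹ = [-1/2 0 0 3; 1/5 2/15 2/5 -28/15; 4/15 -1/10 8/15 -18/5; 0 0 0 1]
M⁻¹ · (-2, -206/5, 47/5)ᵀ = (4, -4, 5)ᵀ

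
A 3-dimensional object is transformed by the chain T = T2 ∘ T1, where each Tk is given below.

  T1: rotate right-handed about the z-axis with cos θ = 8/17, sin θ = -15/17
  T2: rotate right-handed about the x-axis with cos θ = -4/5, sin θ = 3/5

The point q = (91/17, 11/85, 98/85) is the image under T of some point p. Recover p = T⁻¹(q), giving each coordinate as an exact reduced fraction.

p = (2, 5, -1)

T1 = [8/17 15/17 0 0; -15/17 8/17 0 0; 0 0 1 0; 0 0 0 1]
T2·T1 = [8/17 15/17 0 0; 12/17 -32/85 -3/5 0; -9/17 24/85 -4/5 0; 0 0 0 1]
det M = 1; M⁻¹ = [8/17 12/17 -9/17 0; 15/17 -32/85 24/85 0; 0 -3/5 -4/5 0; 0 0 0 1]
M⁻¹ · (91/17, 11/85, 98/85)ᵀ = (2, 5, -1)ᵀ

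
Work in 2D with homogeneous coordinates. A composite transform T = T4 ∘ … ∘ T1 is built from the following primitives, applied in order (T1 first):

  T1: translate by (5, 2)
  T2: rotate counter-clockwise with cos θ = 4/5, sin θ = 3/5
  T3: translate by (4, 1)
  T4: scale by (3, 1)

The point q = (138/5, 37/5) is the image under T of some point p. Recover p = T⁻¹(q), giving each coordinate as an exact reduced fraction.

T1 = [1 0 5; 0 1 2; 0 0 1]
T2·T1 = [4/5 -3/5 14/5; 3/5 4/5 23/5; 0 0 1]
T3·…·T1 = [4/5 -3/5 34/5; 3/5 4/5 28/5; 0 0 1]
T4·…·T1 = [12/5 -9/5 102/5; 3/5 4/5 28/5; 0 0 1]
det M = 3; M⁻¹ = [4/15 3/5 -44/5; -1/5 4/5 -2/5; 0 0 1]
M⁻¹ · (138/5, 37/5)ᵀ = (3, 0)ᵀ

p = (3, 0)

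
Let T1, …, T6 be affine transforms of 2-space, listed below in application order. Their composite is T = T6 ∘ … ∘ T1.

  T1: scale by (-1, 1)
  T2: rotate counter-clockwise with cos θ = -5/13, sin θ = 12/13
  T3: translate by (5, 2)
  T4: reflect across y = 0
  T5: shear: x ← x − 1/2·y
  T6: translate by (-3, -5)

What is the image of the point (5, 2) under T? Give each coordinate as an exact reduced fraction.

T1 scale by (-1, 1): (5, 2) → (-5, 2)
T2 rotate counter-clockwise with cos θ = -5/13, sin θ = 12/13: (-5, 2) → (1/13, -70/13)
T3 translate by (5, 2): (1/13, -70/13) → (66/13, -44/13)
T4 reflect across y = 0: (66/13, -44/13) → (66/13, 44/13)
T5 shear: x ← x − 1/2·y: (66/13, 44/13) → (44/13, 44/13)
T6 translate by (-3, -5): (44/13, 44/13) → (5/13, -21/13)

T(p) = (5/13, -21/13)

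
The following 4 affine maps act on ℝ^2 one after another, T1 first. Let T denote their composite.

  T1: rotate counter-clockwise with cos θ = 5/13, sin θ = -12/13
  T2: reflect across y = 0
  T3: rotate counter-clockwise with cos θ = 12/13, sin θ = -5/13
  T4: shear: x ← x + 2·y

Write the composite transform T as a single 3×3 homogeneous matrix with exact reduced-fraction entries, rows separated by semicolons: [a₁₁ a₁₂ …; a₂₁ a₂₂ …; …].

T1 = [5/13 12/13 0; -12/13 5/13 0; 0 0 1]
T2·T1 = [5/13 12/13 0; 12/13 -5/13 0; 0 0 1]
T3·…·T1 = [120/169 119/169 0; 119/169 -120/169 0; 0 0 1]
T4·…·T1 = [358/169 -121/169 0; 119/169 -120/169 0; 0 0 1]

T = [358/169 -121/169 0; 119/169 -120/169 0; 0 0 1]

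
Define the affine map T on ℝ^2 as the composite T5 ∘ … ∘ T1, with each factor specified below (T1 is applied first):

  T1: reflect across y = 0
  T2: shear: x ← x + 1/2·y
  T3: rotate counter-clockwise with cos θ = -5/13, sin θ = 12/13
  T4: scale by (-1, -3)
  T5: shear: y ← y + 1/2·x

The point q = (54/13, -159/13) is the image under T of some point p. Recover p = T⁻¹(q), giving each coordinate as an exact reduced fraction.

T1 = [1 0 0; 0 -1 0; 0 0 1]
T2·T1 = [1 -1/2 0; 0 -1 0; 0 0 1]
T3·…·T1 = [-5/13 29/26 0; 12/13 -1/13 0; 0 0 1]
T4·…·T1 = [5/13 -29/26 0; -36/13 3/13 0; 0 0 1]
T5·…·T1 = [5/13 -29/26 0; -67/26 -17/52 0; 0 0 1]
det M = -3; M⁻¹ = [17/156 -29/78 0; -67/78 -5/39 0; 0 0 1]
M⁻¹ · (54/13, -159/13)ᵀ = (5, -2)ᵀ

p = (5, -2)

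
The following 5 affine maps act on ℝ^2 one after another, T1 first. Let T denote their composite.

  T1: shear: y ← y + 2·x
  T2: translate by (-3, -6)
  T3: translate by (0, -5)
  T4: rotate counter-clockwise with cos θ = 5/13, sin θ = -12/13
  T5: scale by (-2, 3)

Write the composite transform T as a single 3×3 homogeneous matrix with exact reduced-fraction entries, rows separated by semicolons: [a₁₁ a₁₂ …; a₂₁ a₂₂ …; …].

T1 = [1 0 0; 2 1 0; 0 0 1]
T2·T1 = [1 0 -3; 2 1 -6; 0 0 1]
T3·…·T1 = [1 0 -3; 2 1 -11; 0 0 1]
T4·…·T1 = [29/13 12/13 -147/13; -2/13 5/13 -19/13; 0 0 1]
T5·…·T1 = [-58/13 -24/13 294/13; -6/13 15/13 -57/13; 0 0 1]

T = [-58/13 -24/13 294/13; -6/13 15/13 -57/13; 0 0 1]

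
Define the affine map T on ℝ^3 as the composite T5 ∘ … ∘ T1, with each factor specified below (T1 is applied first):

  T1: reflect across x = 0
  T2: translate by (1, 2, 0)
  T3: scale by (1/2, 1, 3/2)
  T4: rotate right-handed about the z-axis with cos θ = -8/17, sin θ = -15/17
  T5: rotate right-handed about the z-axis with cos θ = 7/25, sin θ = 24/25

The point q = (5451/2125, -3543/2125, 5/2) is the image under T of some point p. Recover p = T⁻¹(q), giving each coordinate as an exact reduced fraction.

T1 = [-1 0 0 0; 0 1 0 0; 0 0 1 0; 0 0 0 1]
T2·T1 = [-1 0 0 1; 0 1 0 2; 0 0 1 0; 0 0 0 1]
T3·…·T1 = [-1/2 0 0 1/2; 0 1 0 2; 0 0 3/2 0; 0 0 0 1]
T4·…·T1 = [4/17 15/17 0 26/17; 15/34 -8/17 0 -47/34; 0 0 3/2 0; 0 0 0 1]
T5·…·T1 = [-152/425 297/425 0 746/425; 297/850 304/425 0 919/850; 0 0 3/2 0; 0 0 0 1]
det M = -3/4; M⁻¹ = [-608/425 594/425 0 1; 297/425 304/425 0 -2; 0 0 2/3 0; 0 0 0 1]
M⁻¹ · (5451/2125, -3543/2125, 5/2)ᵀ = (-5, -7/5, 5/3)ᵀ

p = (-5, -7/5, 5/3)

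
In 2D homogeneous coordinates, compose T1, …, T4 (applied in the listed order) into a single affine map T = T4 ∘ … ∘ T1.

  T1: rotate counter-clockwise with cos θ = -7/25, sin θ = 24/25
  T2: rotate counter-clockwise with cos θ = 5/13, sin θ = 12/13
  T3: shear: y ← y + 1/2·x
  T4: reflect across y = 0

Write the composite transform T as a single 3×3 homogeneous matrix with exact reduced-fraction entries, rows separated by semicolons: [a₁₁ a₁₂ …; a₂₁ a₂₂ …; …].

T1 = [-7/25 -24/25 0; 24/25 -7/25 0; 0 0 1]
T2·T1 = [-323/325 -36/325 0; 36/325 -323/325 0; 0 0 1]
T3·…·T1 = [-323/325 -36/325 0; -251/650 -341/325 0; 0 0 1]
T4·…·T1 = [-323/325 -36/325 0; 251/650 341/325 0; 0 0 1]

T = [-323/325 -36/325 0; 251/650 341/325 0; 0 0 1]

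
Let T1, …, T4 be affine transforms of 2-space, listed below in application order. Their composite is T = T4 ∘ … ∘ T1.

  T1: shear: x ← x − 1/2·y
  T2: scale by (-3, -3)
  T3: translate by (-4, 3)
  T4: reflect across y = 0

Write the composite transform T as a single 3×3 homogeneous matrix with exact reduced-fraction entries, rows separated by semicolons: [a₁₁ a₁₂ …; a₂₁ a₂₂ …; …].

T = [-3 3/2 -4; 0 3 -3; 0 0 1]

T1 = [1 -1/2 0; 0 1 0; 0 0 1]
T2·T1 = [-3 3/2 0; 0 -3 0; 0 0 1]
T3·…·T1 = [-3 3/2 -4; 0 -3 3; 0 0 1]
T4·…·T1 = [-3 3/2 -4; 0 3 -3; 0 0 1]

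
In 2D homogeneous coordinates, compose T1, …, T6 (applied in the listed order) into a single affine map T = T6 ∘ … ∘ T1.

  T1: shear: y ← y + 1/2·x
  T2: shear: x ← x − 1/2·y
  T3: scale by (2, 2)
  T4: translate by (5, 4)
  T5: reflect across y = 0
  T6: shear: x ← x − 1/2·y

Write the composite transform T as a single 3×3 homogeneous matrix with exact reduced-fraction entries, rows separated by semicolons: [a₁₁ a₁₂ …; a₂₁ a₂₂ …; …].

T = [2 0 7; -1 -2 -4; 0 0 1]

T1 = [1 0 0; 1/2 1 0; 0 0 1]
T2·T1 = [3/4 -1/2 0; 1/2 1 0; 0 0 1]
T3·…·T1 = [3/2 -1 0; 1 2 0; 0 0 1]
T4·…·T1 = [3/2 -1 5; 1 2 4; 0 0 1]
T5·…·T1 = [3/2 -1 5; -1 -2 -4; 0 0 1]
T6·…·T1 = [2 0 7; -1 -2 -4; 0 0 1]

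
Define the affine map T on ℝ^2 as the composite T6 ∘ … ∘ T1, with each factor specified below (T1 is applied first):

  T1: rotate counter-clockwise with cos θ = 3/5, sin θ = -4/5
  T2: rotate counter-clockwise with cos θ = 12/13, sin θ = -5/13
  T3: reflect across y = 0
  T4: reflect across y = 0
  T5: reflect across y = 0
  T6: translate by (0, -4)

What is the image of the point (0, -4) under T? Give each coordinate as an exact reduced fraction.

T(p) = (-252/65, -196/65)

T1 rotate counter-clockwise with cos θ = 3/5, sin θ = -4/5: (0, -4) → (-16/5, -12/5)
T2 rotate counter-clockwise with cos θ = 12/13, sin θ = -5/13: (-16/5, -12/5) → (-252/65, -64/65)
T3 reflect across y = 0: (-252/65, -64/65) → (-252/65, 64/65)
T4 reflect across y = 0: (-252/65, 64/65) → (-252/65, -64/65)
T5 reflect across y = 0: (-252/65, -64/65) → (-252/65, 64/65)
T6 translate by (0, -4): (-252/65, 64/65) → (-252/65, -196/65)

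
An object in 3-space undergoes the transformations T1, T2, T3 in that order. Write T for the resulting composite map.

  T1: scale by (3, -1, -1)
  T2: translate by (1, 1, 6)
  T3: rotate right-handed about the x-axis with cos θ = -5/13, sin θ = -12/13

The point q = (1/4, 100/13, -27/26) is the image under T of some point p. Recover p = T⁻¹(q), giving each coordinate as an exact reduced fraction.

p = (-1/4, 3, -3/2)

T1 = [3 0 0 0; 0 -1 0 0; 0 0 -1 0; 0 0 0 1]
T2·T1 = [3 0 0 1; 0 -1 0 1; 0 0 -1 6; 0 0 0 1]
T3·…·T1 = [3 0 0 1; 0 5/13 -12/13 67/13; 0 12/13 5/13 -42/13; 0 0 0 1]
det M = 3; M⁻¹ = [1/3 0 0 -1/3; 0 5/13 12/13 1; 0 -12/13 5/13 6; 0 0 0 1]
M⁻¹ · (1/4, 100/13, -27/26)ᵀ = (-1/4, 3, -3/2)ᵀ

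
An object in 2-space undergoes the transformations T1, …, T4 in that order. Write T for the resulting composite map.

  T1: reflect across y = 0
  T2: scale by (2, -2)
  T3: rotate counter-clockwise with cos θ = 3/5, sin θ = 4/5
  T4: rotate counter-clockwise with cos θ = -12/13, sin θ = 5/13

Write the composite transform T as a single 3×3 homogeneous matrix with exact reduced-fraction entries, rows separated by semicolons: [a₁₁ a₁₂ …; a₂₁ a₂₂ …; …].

T = [-112/65 66/65 0; -66/65 -112/65 0; 0 0 1]

T1 = [1 0 0; 0 -1 0; 0 0 1]
T2·T1 = [2 0 0; 0 2 0; 0 0 1]
T3·…·T1 = [6/5 -8/5 0; 8/5 6/5 0; 0 0 1]
T4·…·T1 = [-112/65 66/65 0; -66/65 -112/65 0; 0 0 1]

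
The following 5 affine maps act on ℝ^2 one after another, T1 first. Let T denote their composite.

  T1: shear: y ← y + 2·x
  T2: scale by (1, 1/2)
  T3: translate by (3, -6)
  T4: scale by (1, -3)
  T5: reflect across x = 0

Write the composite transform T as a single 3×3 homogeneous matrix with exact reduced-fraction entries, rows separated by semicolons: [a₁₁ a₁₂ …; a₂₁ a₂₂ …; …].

T = [-1 0 -3; -3 -3/2 18; 0 0 1]

T1 = [1 0 0; 2 1 0; 0 0 1]
T2·T1 = [1 0 0; 1 1/2 0; 0 0 1]
T3·…·T1 = [1 0 3; 1 1/2 -6; 0 0 1]
T4·…·T1 = [1 0 3; -3 -3/2 18; 0 0 1]
T5·…·T1 = [-1 0 -3; -3 -3/2 18; 0 0 1]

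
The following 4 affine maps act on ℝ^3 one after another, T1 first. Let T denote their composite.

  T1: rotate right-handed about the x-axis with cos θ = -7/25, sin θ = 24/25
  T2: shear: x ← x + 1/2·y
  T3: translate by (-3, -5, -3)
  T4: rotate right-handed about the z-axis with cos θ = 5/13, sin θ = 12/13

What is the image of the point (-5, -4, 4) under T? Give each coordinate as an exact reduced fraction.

T1 rotate right-handed about the x-axis with cos θ = -7/25, sin θ = 24/25: (-5, -4, 4) → (-5, -68/25, -124/25)
T2 shear: x ← x + 1/2·y: (-5, -68/25, -124/25) → (-159/25, -68/25, -124/25)
T3 translate by (-3, -5, -3): (-159/25, -68/25, -124/25) → (-234/25, -193/25, -199/25)
T4 rotate right-handed about the z-axis with cos θ = 5/13, sin θ = 12/13: (-234/25, -193/25, -199/25) → (1146/325, -3773/325, -199/25)

T(p) = (1146/325, -3773/325, -199/25)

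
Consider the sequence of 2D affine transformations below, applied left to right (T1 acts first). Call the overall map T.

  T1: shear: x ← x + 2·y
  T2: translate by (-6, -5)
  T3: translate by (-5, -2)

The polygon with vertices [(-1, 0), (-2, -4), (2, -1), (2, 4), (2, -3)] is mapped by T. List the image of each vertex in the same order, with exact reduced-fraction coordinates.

T1 shear: x ← x + 2·y: (-1, 0) → (-1, 0); (-2, -4) → (-10, -4); (2, -1) → (0, -1); (2, 4) → (10, 4); (2, -3) → (-4, -3)
T2 translate by (-6, -5): (-1, 0) → (-7, -5); (-10, -4) → (-16, -9); (0, -1) → (-6, -6); (10, 4) → (4, -1); (-4, -3) → (-10, -8)
T3 translate by (-5, -2): (-7, -5) → (-12, -7); (-16, -9) → (-21, -11); (-6, -6) → (-11, -8); (4, -1) → (-1, -3); (-10, -8) → (-15, -10)

image vertices: (-12, -7), (-21, -11), (-11, -8), (-1, -3), (-15, -10)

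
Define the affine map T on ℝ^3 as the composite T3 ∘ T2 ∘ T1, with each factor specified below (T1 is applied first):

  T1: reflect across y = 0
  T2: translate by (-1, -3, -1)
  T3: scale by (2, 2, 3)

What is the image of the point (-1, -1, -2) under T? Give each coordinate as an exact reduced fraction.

T1 reflect across y = 0: (-1, -1, -2) → (-1, 1, -2)
T2 translate by (-1, -3, -1): (-1, 1, -2) → (-2, -2, -3)
T3 scale by (2, 2, 3): (-2, -2, -3) → (-4, -4, -9)

T(p) = (-4, -4, -9)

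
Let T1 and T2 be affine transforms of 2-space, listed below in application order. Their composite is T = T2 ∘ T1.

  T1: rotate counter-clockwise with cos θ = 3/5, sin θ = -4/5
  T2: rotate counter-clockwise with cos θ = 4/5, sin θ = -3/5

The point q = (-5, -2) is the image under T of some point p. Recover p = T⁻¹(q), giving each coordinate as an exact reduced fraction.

p = (2, -5)

T1 = [3/5 4/5 0; -4/5 3/5 0; 0 0 1]
T2·T1 = [0 1 0; -1 0 0; 0 0 1]
det M = 1; M⁻¹ = [0 -1 0; 1 0 0; 0 0 1]
M⁻¹ · (-5, -2)ᵀ = (2, -5)ᵀ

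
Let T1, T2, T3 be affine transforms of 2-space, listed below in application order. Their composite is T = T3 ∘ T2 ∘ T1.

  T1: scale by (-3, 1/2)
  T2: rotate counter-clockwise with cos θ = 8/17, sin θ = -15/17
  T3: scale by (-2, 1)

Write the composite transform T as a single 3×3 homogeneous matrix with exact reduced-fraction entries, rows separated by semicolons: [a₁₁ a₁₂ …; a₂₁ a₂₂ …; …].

T = [48/17 -15/17 0; 45/17 4/17 0; 0 0 1]

T1 = [-3 0 0; 0 1/2 0; 0 0 1]
T2·T1 = [-24/17 15/34 0; 45/17 4/17 0; 0 0 1]
T3·…·T1 = [48/17 -15/17 0; 45/17 4/17 0; 0 0 1]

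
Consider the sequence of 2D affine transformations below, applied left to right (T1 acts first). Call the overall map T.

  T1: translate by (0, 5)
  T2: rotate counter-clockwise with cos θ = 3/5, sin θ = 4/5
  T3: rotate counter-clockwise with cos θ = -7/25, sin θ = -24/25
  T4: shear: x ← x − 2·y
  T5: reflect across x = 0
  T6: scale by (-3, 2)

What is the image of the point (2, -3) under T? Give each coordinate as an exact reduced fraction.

T1 translate by (0, 5): (2, -3) → (2, 2)
T2 rotate counter-clockwise with cos θ = 3/5, sin θ = 4/5: (2, 2) → (-2/5, 14/5)
T3 rotate counter-clockwise with cos θ = -7/25, sin θ = -24/25: (-2/5, 14/5) → (14/5, -2/5)
T4 shear: x ← x − 2·y: (14/5, -2/5) → (18/5, -2/5)
T5 reflect across x = 0: (18/5, -2/5) → (-18/5, -2/5)
T6 scale by (-3, 2): (-18/5, -2/5) → (54/5, -4/5)

T(p) = (54/5, -4/5)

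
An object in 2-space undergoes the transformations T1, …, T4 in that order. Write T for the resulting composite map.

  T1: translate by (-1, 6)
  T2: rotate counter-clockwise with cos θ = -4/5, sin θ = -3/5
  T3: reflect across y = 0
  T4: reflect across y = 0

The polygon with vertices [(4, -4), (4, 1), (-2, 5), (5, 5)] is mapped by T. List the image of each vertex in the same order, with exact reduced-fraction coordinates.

image vertices: (-6/5, -17/5), (9/5, -37/5), (9, -7), (17/5, -56/5)

T1 translate by (-1, 6): (4, -4) → (3, 2); (4, 1) → (3, 7); (-2, 5) → (-3, 11); (5, 5) → (4, 11)
T2 rotate counter-clockwise with cos θ = -4/5, sin θ = -3/5: (3, 2) → (-6/5, -17/5); (3, 7) → (9/5, -37/5); (-3, 11) → (9, -7); (4, 11) → (17/5, -56/5)
T3 reflect across y = 0: (-6/5, -17/5) → (-6/5, 17/5); (9/5, -37/5) → (9/5, 37/5); (9, -7) → (9, 7); (17/5, -56/5) → (17/5, 56/5)
T4 reflect across y = 0: (-6/5, 17/5) → (-6/5, -17/5); (9/5, 37/5) → (9/5, -37/5); (9, 7) → (9, -7); (17/5, 56/5) → (17/5, -56/5)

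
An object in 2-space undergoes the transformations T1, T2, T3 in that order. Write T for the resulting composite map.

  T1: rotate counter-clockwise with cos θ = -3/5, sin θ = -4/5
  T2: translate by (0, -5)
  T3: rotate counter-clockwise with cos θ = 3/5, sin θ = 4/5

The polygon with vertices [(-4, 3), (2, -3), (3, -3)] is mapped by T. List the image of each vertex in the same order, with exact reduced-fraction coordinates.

T1 rotate counter-clockwise with cos θ = -3/5, sin θ = -4/5: (-4, 3) → (24/5, 7/5); (2, -3) → (-18/5, 1/5); (3, -3) → (-21/5, -3/5)
T2 translate by (0, -5): (24/5, 7/5) → (24/5, -18/5); (-18/5, 1/5) → (-18/5, -24/5); (-21/5, -3/5) → (-21/5, -28/5)
T3 rotate counter-clockwise with cos θ = 3/5, sin θ = 4/5: (24/5, -18/5) → (144/25, 42/25); (-18/5, -24/5) → (42/25, -144/25); (-21/5, -28/5) → (49/25, -168/25)

image vertices: (144/25, 42/25), (42/25, -144/25), (49/25, -168/25)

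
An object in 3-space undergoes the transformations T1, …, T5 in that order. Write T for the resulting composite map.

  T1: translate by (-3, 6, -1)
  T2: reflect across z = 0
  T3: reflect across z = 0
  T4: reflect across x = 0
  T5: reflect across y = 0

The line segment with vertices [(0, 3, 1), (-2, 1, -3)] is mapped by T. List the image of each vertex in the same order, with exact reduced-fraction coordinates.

image vertices: (3, -9, 0), (5, -7, -4)

T1 translate by (-3, 6, -1): (0, 3, 1) → (-3, 9, 0); (-2, 1, -3) → (-5, 7, -4)
T2 reflect across z = 0: (-3, 9, 0) → (-3, 9, 0); (-5, 7, -4) → (-5, 7, 4)
T3 reflect across z = 0: (-3, 9, 0) → (-3, 9, 0); (-5, 7, 4) → (-5, 7, -4)
T4 reflect across x = 0: (-3, 9, 0) → (3, 9, 0); (-5, 7, -4) → (5, 7, -4)
T5 reflect across y = 0: (3, 9, 0) → (3, -9, 0); (5, 7, -4) → (5, -7, -4)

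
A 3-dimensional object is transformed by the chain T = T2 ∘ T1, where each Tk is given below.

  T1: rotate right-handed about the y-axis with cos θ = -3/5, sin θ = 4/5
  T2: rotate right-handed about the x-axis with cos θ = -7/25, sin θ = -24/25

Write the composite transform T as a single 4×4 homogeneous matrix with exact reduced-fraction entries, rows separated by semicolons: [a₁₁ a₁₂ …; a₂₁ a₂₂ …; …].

T = [-3/5 0 4/5 0; -96/125 -7/25 -72/125 0; 28/125 -24/25 21/125 0; 0 0 0 1]

T1 = [-3/5 0 4/5 0; 0 1 0 0; -4/5 0 -3/5 0; 0 0 0 1]
T2·T1 = [-3/5 0 4/5 0; -96/125 -7/25 -72/125 0; 28/125 -24/25 21/125 0; 0 0 0 1]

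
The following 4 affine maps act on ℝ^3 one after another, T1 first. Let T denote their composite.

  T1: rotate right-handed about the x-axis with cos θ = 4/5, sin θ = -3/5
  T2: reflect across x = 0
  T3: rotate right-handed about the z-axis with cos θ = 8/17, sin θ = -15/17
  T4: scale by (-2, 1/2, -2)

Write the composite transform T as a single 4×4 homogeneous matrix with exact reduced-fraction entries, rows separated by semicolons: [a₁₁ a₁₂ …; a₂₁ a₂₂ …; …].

T = [16/17 -24/17 -18/17 0; 15/34 16/85 12/85 0; 0 6/5 -8/5 0; 0 0 0 1]

T1 = [1 0 0 0; 0 4/5 3/5 0; 0 -3/5 4/5 0; 0 0 0 1]
T2·T1 = [-1 0 0 0; 0 4/5 3/5 0; 0 -3/5 4/5 0; 0 0 0 1]
T3·…·T1 = [-8/17 12/17 9/17 0; 15/17 32/85 24/85 0; 0 -3/5 4/5 0; 0 0 0 1]
T4·…·T1 = [16/17 -24/17 -18/17 0; 15/34 16/85 12/85 0; 0 6/5 -8/5 0; 0 0 0 1]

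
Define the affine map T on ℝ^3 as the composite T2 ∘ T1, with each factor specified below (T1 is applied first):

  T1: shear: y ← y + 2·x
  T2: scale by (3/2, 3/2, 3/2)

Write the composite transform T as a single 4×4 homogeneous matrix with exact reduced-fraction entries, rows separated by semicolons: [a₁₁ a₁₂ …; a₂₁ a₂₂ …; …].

T = [3/2 0 0 0; 3 3/2 0 0; 0 0 3/2 0; 0 0 0 1]

T1 = [1 0 0 0; 2 1 0 0; 0 0 1 0; 0 0 0 1]
T2·T1 = [3/2 0 0 0; 3 3/2 0 0; 0 0 3/2 0; 0 0 0 1]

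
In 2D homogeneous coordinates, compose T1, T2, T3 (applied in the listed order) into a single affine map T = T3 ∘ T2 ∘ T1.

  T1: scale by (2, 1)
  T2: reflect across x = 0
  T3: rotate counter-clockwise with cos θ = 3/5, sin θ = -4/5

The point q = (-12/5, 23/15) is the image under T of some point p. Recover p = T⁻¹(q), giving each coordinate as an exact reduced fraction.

p = (4/3, -1)

T1 = [2 0 0; 0 1 0; 0 0 1]
T2·T1 = [-2 0 0; 0 1 0; 0 0 1]
T3·…·T1 = [-6/5 4/5 0; 8/5 3/5 0; 0 0 1]
det M = -2; M⁻¹ = [-3/10 2/5 0; 4/5 3/5 0; 0 0 1]
M⁻¹ · (-12/5, 23/15)ᵀ = (4/3, -1)ᵀ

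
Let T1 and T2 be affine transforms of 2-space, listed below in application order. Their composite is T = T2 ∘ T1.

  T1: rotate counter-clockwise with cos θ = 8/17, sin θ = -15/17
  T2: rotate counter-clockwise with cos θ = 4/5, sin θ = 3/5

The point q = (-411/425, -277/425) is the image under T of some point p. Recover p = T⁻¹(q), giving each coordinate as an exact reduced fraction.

T1 = [8/17 15/17 0; -15/17 8/17 0; 0 0 1]
T2·T1 = [77/85 36/85 0; -36/85 77/85 0; 0 0 1]
det M = 1; M⁻¹ = [77/85 -36/85 0; 36/85 77/85 0; 0 0 1]
M⁻¹ · (-411/425, -277/425)ᵀ = (-3/5, -1)ᵀ

p = (-3/5, -1)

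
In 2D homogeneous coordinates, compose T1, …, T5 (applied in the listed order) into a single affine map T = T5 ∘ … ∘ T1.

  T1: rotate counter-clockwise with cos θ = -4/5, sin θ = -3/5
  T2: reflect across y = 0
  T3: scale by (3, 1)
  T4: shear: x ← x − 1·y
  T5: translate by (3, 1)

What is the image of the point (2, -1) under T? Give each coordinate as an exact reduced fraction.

T1 rotate counter-clockwise with cos θ = -4/5, sin θ = -3/5: (2, -1) → (-11/5, -2/5)
T2 reflect across y = 0: (-11/5, -2/5) → (-11/5, 2/5)
T3 scale by (3, 1): (-11/5, 2/5) → (-33/5, 2/5)
T4 shear: x ← x − 1·y: (-33/5, 2/5) → (-7, 2/5)
T5 translate by (3, 1): (-7, 2/5) → (-4, 7/5)

T(p) = (-4, 7/5)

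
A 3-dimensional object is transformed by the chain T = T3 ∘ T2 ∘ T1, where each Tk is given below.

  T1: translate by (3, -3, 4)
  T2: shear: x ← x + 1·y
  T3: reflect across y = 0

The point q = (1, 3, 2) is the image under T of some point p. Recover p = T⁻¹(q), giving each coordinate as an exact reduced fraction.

T1 = [1 0 0 3; 0 1 0 -3; 0 0 1 4; 0 0 0 1]
T2·T1 = [1 1 0 0; 0 1 0 -3; 0 0 1 4; 0 0 0 1]
T3·…·T1 = [1 1 0 0; 0 -1 0 3; 0 0 1 4; 0 0 0 1]
det M = -1; M⁻¹ = [1 1 0 -3; 0 -1 0 3; 0 0 1 -4; 0 0 0 1]
M⁻¹ · (1, 3, 2)ᵀ = (1, 0, -2)ᵀ

p = (1, 0, -2)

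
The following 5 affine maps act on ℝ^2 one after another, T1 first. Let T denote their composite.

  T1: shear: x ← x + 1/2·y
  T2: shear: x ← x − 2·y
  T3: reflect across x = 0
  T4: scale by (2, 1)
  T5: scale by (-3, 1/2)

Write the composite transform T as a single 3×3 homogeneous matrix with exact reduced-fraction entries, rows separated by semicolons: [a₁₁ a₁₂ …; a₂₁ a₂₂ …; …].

T1 = [1 1/2 0; 0 1 0; 0 0 1]
T2·T1 = [1 -3/2 0; 0 1 0; 0 0 1]
T3·…·T1 = [-1 3/2 0; 0 1 0; 0 0 1]
T4·…·T1 = [-2 3 0; 0 1 0; 0 0 1]
T5·…·T1 = [6 -9 0; 0 1/2 0; 0 0 1]

T = [6 -9 0; 0 1/2 0; 0 0 1]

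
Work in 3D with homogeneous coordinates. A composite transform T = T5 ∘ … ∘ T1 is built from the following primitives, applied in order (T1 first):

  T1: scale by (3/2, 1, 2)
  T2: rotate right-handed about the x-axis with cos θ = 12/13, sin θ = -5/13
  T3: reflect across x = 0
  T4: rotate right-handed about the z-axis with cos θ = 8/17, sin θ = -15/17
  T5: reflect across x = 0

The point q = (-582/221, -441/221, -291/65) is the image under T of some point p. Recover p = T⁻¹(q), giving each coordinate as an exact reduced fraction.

p = (-2, 3, -9/5)

T1 = [3/2 0 0 0; 0 1 0 0; 0 0 2 0; 0 0 0 1]
T2·T1 = [3/2 0 0 0; 0 12/13 10/13 0; 0 -5/13 24/13 0; 0 0 0 1]
T3·…·T1 = [-3/2 0 0 0; 0 12/13 10/13 0; 0 -5/13 24/13 0; 0 0 0 1]
T4·…·T1 = [-12/17 180/221 150/221 0; 45/34 96/221 80/221 0; 0 -5/13 24/13 0; 0 0 0 1]
T5·…·T1 = [12/17 -180/221 -150/221 0; 45/34 96/221 80/221 0; 0 -5/13 24/13 0; 0 0 0 1]
det M = 3; M⁻¹ = [16/51 10/17 0 0; -180/221 96/221 -5/13 0; -75/442 20/221 6/13 0; 0 0 0 1]
M⁻¹ · (-582/221, -441/221, -291/65)ᵀ = (-2, 3, -9/5)ᵀ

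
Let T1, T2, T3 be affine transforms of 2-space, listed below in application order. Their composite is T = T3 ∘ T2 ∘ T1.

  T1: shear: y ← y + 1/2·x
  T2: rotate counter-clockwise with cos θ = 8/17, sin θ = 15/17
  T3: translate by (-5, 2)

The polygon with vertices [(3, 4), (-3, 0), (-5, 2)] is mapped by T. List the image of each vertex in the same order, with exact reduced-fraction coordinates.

image vertices: (-287/34, 123/17), (-173/34, -23/17), (-235/34, -45/17)

T1 shear: y ← y + 1/2·x: (3, 4) → (3, 11/2); (-3, 0) → (-3, -3/2); (-5, 2) → (-5, -1/2)
T2 rotate counter-clockwise with cos θ = 8/17, sin θ = 15/17: (3, 11/2) → (-117/34, 89/17); (-3, -3/2) → (-3/34, -57/17); (-5, -1/2) → (-65/34, -79/17)
T3 translate by (-5, 2): (-117/34, 89/17) → (-287/34, 123/17); (-3/34, -57/17) → (-173/34, -23/17); (-65/34, -79/17) → (-235/34, -45/17)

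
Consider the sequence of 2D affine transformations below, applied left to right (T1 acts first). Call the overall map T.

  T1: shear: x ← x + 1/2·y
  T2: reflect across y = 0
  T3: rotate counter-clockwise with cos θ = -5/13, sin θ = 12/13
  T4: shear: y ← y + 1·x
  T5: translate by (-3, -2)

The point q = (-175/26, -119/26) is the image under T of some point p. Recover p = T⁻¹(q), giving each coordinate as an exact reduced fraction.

p = (4, -3)

T1 = [1 1/2 0; 0 1 0; 0 0 1]
T2·T1 = [1 1/2 0; 0 -1 0; 0 0 1]
T3·…·T1 = [-5/13 19/26 0; 12/13 11/13 0; 0 0 1]
T4·…·T1 = [-5/13 19/26 0; 7/13 41/26 0; 0 0 1]
T5·…·T1 = [-5/13 19/26 -3; 7/13 41/26 -2; 0 0 1]
det M = -1; M⁻¹ = [-41/26 19/26 -85/26; 7/13 5/13 31/13; 0 0 1]
M⁻¹ · (-175/26, -119/26)ᵀ = (4, -3)ᵀ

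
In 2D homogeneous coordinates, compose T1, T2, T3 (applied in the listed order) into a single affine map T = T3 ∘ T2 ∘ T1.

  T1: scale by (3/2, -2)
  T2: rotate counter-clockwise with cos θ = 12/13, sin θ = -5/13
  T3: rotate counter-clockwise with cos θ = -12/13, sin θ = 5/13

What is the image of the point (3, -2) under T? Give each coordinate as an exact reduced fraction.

T(p) = (-2031/338, 64/169)

T1 scale by (3/2, -2): (3, -2) → (9/2, 4)
T2 rotate counter-clockwise with cos θ = 12/13, sin θ = -5/13: (9/2, 4) → (74/13, 51/26)
T3 rotate counter-clockwise with cos θ = -12/13, sin θ = 5/13: (74/13, 51/26) → (-2031/338, 64/169)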